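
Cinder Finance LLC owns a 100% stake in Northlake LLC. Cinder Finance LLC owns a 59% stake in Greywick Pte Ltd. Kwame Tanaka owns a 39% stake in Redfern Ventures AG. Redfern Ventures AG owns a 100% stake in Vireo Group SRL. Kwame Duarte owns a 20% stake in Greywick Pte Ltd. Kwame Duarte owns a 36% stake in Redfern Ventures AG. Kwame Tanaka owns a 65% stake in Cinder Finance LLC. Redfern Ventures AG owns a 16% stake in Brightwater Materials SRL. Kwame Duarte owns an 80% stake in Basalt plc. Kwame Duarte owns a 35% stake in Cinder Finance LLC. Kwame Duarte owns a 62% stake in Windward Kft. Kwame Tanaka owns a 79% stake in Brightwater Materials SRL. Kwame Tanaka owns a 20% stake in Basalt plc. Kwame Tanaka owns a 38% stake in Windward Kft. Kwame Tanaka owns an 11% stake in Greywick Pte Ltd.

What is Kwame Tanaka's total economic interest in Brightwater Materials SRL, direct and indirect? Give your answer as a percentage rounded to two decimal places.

Kwame Tanaka reaches Brightwater along 2 paths.
Via Redfern: 39% × 16% = 6.24%.
Direct stake: 79% = 79%.
Total: 6.24% + 79% = 85.24%.

85.24%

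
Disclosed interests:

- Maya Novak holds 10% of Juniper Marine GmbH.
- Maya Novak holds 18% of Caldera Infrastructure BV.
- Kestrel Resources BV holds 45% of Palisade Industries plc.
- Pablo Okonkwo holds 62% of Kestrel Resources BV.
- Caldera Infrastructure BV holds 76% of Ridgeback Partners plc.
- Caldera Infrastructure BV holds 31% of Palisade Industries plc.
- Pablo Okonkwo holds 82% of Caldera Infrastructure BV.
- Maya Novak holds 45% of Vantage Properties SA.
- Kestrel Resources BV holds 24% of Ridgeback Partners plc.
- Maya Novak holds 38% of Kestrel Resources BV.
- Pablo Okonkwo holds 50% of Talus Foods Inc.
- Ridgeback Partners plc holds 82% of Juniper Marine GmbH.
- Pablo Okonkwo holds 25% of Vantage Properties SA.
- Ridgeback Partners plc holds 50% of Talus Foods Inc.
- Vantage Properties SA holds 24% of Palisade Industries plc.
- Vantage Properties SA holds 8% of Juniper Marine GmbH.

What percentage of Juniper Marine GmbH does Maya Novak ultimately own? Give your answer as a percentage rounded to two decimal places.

Maya reaches Juniper along 4 paths.
Direct stake: 10% = 10%.
Via Kestrel → Ridgeback: 38% × 24% × 82% = 7.4784%.
Via Caldera → Ridgeback: 18% × 76% × 82% = 11.2176%.
Via Vantage: 45% × 8% = 3.6%.
Total: 10% + 7.4784% + 11.2176% + 3.6% = 32.296%.
Rounded: 32.30%.

32.30%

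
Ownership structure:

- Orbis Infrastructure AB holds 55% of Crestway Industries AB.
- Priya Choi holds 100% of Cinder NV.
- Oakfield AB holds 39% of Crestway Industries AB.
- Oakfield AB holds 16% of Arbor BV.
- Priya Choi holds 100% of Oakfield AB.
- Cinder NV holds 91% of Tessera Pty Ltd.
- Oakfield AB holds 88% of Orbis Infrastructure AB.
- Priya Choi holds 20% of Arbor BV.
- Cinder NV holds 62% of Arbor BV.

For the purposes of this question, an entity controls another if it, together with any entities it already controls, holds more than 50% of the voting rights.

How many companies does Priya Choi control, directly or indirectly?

Priya holds 100% of Oakfield, so Priya controls Oakfield.
Priya holds 100% of Cinder, so Priya controls Cinder.
Oakfield holds 88% of Orbis, so Priya controls Orbis.
Cinder holds 91% of Tessera, so Priya controls Tessera.
Orbis and Oakfield together hold 55% + 39% = 94% of Crestway, so Priya controls Crestway.
Oakfield and Cinder and Priya together hold 16% + 62% + 20% = 98% of Arbor, so Priya controls Arbor.
Priya controls 6 companies.

6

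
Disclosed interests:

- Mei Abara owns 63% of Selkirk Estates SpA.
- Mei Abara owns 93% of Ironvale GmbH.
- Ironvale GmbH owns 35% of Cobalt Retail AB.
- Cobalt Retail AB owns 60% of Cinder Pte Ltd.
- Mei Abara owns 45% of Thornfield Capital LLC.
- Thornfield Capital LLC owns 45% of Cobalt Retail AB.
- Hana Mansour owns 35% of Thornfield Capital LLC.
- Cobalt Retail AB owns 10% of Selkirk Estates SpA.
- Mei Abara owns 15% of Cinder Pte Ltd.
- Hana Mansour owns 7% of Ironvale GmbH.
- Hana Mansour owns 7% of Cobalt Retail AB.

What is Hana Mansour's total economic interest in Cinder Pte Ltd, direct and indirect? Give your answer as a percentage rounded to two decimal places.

15.12%

Hana reaches Cinder along 3 paths.
Via Thornfield → Cobalt: 35% × 45% × 60% = 9.45%.
Via Ironvale → Cobalt: 7% × 35% × 60% = 1.47%.
Via Cobalt: 7% × 60% = 4.2%.
Total: 9.45% + 1.47% + 4.2% = 15.12%.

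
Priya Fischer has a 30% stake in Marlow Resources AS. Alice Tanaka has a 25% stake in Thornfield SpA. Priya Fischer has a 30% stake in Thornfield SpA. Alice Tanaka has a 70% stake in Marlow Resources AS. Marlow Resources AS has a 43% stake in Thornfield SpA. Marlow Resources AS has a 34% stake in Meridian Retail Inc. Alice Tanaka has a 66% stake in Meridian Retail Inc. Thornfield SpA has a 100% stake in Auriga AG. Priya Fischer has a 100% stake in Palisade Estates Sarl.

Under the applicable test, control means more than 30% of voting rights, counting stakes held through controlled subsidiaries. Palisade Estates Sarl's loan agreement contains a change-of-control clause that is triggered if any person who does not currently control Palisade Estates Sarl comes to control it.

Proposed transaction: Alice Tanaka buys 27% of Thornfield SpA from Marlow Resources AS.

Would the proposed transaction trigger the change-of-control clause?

No

The purchase adds only to Alice's holdings (Marlow's stake shrinks), so Alice is the only person who could newly come to control Palisade.
Alice holds 70% of Marlow, so Alice controls Marlow.
Alice and Marlow together hold 25% + 43% = 68% of Thornfield, so Alice controls Thornfield.
Marlow and Alice together hold 34% + 66% = 100% of Meridian, so Alice controls Meridian.
Thornfield holds 100% of Auriga, so Alice controls Auriga.
Neither Alice nor any entity Alice controls holds any voting interest in Palisade.
So before the transaction, Alice does not control Palisade.
After the purchase, Alice's direct stake in Thornfield rises to 25% + 27% = 52%, and Marlow's stake falls to 16%.
Alice and Marlow together hold 52% + 16% = 68% of Thornfield, so Alice controls Thornfield.
After the transaction, neither Alice nor any entity Alice controls holds a voting interest in Palisade, so Alice still does not control it.
No new person acquires control, so the clause is not triggered.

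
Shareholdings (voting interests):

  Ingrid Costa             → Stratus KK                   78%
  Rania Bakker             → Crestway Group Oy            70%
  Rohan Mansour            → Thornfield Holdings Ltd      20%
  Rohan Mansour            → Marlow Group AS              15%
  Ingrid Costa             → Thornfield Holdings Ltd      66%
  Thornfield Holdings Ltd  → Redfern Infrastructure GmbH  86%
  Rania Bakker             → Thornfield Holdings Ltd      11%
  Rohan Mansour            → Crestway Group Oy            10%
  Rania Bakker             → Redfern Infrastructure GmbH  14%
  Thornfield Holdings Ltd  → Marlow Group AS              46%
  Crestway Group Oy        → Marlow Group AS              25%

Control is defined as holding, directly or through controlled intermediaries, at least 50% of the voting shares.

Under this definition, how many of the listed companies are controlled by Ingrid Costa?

Ingrid holds 66% of Thornfield, so Ingrid controls Thornfield.
Thornfield holds 86% of Redfern, so Ingrid controls Redfern.
Ingrid holds 78% of Stratus, so Ingrid controls Stratus.
No other company's threshold is met.
Ingrid controls 3 companies.

3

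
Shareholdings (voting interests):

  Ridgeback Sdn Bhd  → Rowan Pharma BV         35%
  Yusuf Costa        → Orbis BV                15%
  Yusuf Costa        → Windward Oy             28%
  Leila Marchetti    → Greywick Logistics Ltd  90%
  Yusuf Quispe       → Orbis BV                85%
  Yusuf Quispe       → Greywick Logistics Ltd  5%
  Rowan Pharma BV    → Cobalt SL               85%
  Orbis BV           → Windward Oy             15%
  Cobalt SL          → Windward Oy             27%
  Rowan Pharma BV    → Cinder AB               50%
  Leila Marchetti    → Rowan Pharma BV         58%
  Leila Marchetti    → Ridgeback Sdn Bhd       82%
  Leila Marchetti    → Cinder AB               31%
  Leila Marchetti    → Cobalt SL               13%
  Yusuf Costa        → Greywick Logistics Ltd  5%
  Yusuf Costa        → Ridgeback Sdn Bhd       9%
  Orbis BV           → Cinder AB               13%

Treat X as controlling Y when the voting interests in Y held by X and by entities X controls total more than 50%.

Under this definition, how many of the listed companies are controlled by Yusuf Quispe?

1

Yusuf Quispe holds 85% of Orbis, so Yusuf Quispe controls Orbis.
No other company's threshold is met.
Yusuf Quispe controls 1 company.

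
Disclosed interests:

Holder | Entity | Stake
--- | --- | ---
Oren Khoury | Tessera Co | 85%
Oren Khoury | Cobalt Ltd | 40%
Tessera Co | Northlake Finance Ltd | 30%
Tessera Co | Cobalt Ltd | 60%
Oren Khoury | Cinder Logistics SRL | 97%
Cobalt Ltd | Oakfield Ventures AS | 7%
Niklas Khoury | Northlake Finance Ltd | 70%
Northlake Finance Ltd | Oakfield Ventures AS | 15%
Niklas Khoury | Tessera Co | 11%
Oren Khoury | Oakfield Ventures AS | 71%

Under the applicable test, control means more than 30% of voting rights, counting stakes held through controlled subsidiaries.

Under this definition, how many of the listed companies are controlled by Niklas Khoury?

Niklas holds 70% of Northlake, so Niklas controls Northlake.
No other company's threshold is met.
Niklas controls 1 company.

1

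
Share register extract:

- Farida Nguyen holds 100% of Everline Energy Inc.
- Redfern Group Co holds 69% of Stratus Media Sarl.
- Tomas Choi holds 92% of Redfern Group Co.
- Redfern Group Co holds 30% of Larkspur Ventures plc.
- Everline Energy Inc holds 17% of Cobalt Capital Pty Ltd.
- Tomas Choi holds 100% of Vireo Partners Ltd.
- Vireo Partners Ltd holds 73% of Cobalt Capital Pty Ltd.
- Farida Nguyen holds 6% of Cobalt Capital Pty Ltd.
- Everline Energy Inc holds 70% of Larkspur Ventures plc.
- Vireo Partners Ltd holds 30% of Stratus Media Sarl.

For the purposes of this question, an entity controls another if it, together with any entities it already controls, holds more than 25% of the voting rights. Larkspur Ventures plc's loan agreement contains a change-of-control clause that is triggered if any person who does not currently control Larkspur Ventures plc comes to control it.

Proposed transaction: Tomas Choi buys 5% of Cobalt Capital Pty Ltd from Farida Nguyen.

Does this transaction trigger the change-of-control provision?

The purchase adds only to Tomas's holdings (Farida's stake shrinks), so Tomas is the only person who could newly come to control Larkspur.
Tomas holds 92% of Redfern, so Tomas controls Redfern.
Redfern holds 30% of Larkspur, so Tomas controls Larkspur.
So Tomas already controls Larkspur before the transaction.
After the purchase, Tomas holds 5% of Cobalt directly, and Farida's stake falls to 1%.
Tomas controlled Larkspur already, so this is not a new person acquiring control; every other person's position is unchanged or reduced.
No new person acquires control, so the clause is not triggered.

No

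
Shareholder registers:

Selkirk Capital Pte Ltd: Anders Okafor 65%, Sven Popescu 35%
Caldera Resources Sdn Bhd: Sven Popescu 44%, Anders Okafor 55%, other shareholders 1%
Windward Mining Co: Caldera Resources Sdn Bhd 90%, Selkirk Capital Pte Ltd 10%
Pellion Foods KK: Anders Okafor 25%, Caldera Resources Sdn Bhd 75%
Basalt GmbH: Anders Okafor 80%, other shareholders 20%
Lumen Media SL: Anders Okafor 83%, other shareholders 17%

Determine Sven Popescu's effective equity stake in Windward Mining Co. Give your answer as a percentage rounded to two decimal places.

Sven reaches Windward along 2 paths.
Via Caldera: 44% × 90% = 39.6%.
Via Selkirk: 35% × 10% = 3.5%.
Total: 39.6% + 3.5% = 43.1%.
Rounded: 43.10%.

43.10%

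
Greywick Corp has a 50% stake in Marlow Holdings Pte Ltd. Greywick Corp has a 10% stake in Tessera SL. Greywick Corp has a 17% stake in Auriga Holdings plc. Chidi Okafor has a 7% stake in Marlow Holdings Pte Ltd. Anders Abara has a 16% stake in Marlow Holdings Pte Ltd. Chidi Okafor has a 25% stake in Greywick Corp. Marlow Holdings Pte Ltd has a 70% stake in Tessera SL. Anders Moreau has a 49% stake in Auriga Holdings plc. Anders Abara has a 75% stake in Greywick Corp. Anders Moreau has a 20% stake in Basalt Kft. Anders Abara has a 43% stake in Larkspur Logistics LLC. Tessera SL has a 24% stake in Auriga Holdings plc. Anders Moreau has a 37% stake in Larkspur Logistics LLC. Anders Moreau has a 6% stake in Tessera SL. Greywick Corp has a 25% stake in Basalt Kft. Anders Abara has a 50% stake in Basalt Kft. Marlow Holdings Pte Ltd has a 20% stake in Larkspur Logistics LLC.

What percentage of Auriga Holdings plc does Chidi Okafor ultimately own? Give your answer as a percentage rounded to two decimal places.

Chidi reaches Auriga along 4 paths.
Via Greywick: 25% × 17% = 4.25%.
Via Marlow → Tessera: 7% × 70% × 24% = 1.176%.
Via Greywick → Marlow → Tessera: 25% × 50% × 70% × 24% = 2.1%.
Via Greywick → Tessera: 25% × 10% × 24% = 0.6%.
Total: 4.25% + 1.176% + 2.1% + 0.6% = 8.126%.
Rounded: 8.13%.

8.13%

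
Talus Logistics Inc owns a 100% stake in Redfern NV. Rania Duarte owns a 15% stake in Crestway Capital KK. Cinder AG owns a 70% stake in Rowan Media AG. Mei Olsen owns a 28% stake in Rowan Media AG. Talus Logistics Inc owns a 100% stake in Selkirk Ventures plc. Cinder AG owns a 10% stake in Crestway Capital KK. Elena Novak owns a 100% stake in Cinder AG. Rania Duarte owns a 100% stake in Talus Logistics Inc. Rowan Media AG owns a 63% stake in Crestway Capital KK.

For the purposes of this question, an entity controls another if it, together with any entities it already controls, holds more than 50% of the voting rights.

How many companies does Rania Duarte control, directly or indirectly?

3

Rania holds 100% of Talus, so Rania controls Talus.
Talus holds 100% of Redfern, so Rania controls Redfern.
Talus holds 100% of Selkirk, so Rania controls Selkirk.
No other company's threshold is met.
Rania controls 3 companies.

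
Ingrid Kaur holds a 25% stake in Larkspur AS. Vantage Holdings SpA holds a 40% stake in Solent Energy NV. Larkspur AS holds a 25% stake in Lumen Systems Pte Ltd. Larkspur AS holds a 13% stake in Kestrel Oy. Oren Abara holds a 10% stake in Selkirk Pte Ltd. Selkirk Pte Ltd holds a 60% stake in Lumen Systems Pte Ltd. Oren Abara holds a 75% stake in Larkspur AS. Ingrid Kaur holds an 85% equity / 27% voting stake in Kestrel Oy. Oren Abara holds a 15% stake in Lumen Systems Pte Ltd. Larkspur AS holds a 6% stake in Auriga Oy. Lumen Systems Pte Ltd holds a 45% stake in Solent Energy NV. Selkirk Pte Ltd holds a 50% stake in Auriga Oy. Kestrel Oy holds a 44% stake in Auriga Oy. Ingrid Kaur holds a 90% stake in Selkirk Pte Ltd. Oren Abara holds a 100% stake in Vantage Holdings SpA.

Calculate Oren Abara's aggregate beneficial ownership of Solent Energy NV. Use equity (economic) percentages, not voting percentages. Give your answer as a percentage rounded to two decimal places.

Oren reaches Solent along 4 paths.
Via Vantage: 100% × 40% = 40%.
Via Lumen: 15% × 45% = 6.75%.
Via Larkspur → Lumen: 75% × 25% × 45% = 8.4375%.
Via Selkirk → Lumen: 10% × 60% × 45% = 2.7%.
Total: 40% + 6.75% + 8.4375% + 2.7% = 57.8875%.
Rounded: 57.89%.

57.89%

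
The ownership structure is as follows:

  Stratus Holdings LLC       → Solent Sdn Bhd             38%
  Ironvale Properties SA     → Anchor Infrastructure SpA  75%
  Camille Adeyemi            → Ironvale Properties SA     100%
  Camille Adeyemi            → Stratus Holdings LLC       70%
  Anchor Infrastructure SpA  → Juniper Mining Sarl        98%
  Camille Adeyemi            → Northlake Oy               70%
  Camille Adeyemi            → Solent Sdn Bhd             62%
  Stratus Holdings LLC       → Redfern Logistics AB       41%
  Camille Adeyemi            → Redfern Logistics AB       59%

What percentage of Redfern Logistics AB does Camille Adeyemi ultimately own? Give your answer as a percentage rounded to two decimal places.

87.70%

Camille reaches Redfern along 2 paths.
Via Stratus: 70% × 41% = 28.7%.
Direct stake: 59% = 59%.
Total: 28.7% + 59% = 87.7%.
Rounded: 87.70%.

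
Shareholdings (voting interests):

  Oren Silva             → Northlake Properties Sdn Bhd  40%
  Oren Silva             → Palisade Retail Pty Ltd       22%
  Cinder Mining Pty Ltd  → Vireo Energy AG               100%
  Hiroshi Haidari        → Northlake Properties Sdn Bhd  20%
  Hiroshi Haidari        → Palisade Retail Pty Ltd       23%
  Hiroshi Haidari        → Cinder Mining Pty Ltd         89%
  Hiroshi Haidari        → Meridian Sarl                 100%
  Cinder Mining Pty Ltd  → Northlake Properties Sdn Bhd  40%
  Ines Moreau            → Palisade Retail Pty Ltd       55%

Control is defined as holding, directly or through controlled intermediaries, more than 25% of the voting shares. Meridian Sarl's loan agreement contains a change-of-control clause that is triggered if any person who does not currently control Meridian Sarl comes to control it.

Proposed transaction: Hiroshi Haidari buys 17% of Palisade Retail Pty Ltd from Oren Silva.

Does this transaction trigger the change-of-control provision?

The purchase adds only to Hiroshi's holdings (Oren's stake shrinks), so Hiroshi is the only person who could newly come to control Meridian.
Hiroshi holds 100% of Meridian, so Hiroshi controls Meridian.
So Hiroshi already controls Meridian before the transaction.
After the purchase, Hiroshi's direct stake in Palisade rises to 23% + 17% = 40%, and Oren's stake falls to 5%.
Hiroshi controlled Meridian already, so this is not a new person acquiring control; every other person's position is unchanged or reduced.
No new person acquires control, so the clause is not triggered.

No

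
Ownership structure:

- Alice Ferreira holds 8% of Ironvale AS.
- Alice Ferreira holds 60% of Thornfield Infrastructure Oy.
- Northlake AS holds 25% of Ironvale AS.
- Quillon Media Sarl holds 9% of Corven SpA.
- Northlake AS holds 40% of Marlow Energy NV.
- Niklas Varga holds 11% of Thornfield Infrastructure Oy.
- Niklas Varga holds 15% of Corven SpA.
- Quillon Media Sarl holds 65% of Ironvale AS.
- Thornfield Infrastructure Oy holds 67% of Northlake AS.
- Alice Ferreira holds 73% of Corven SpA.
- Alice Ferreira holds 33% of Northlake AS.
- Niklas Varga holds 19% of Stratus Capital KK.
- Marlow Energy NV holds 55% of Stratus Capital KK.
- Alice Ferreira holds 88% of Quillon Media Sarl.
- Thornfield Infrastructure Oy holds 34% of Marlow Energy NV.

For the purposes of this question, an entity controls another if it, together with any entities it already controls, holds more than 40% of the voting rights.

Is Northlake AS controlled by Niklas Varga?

Niklas's largest direct stake is 19% in Stratus, which does not meet the threshold, so Niklas controls no company.
Neither Niklas nor any entity Niklas controls holds any voting interest in Northlake.
So Niklas does not control Northlake.

No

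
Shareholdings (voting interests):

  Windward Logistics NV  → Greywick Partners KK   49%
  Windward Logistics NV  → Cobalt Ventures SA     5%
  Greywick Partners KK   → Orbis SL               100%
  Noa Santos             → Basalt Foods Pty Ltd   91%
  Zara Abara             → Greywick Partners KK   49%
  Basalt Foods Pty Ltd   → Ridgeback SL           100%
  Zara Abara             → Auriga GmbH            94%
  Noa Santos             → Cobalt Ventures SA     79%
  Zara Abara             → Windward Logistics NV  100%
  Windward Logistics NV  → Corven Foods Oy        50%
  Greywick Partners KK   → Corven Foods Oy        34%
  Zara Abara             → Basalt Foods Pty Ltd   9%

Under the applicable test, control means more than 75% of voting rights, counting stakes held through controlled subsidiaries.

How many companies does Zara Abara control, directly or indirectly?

5

Zara holds 100% of Windward, so Zara controls Windward.
Zara holds 94% of Auriga, so Zara controls Auriga.
Zara and Windward together hold 49% + 49% = 98% of Greywick, so Zara controls Greywick.
Greywick holds 100% of Orbis, so Zara controls Orbis.
Greywick and Windward together hold 34% + 50% = 84% of Corven, so Zara controls Corven.
No other company's threshold is met.
Zara controls 5 companies.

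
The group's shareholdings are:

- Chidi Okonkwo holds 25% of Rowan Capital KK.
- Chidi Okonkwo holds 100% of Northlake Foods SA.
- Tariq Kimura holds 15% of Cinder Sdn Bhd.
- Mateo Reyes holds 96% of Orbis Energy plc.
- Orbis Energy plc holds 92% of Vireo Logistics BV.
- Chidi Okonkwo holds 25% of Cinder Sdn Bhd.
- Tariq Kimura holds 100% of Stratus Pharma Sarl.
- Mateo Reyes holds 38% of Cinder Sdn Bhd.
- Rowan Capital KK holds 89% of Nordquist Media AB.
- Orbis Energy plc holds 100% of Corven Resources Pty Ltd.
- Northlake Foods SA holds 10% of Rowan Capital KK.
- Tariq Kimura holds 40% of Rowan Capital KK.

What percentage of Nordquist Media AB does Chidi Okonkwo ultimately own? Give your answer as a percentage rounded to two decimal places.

Chidi reaches Nordquist along 2 paths.
Via Northlake → Rowan: 100% × 10% × 89% = 8.9%.
Via Rowan: 25% × 89% = 22.25%.
Total: 8.9% + 22.25% = 31.15%.

31.15%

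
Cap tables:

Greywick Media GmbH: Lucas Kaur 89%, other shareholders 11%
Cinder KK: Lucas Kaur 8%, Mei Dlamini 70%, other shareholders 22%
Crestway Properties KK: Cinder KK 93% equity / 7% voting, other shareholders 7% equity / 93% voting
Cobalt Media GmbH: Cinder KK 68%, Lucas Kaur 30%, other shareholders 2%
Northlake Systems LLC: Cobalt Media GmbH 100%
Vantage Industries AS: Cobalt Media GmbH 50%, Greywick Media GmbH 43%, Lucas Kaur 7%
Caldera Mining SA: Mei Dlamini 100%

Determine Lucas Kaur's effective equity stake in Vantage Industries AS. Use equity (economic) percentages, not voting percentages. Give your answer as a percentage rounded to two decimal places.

62.99%

Lucas reaches Vantage along 4 paths.
Via Cinder → Cobalt: 8% × 68% × 50% = 2.72%.
Via Cobalt: 30% × 50% = 15%.
Via Greywick: 89% × 43% = 38.27%.
Direct stake: 7% = 7%.
Total: 2.72% + 15% + 38.27% + 7% = 62.99%.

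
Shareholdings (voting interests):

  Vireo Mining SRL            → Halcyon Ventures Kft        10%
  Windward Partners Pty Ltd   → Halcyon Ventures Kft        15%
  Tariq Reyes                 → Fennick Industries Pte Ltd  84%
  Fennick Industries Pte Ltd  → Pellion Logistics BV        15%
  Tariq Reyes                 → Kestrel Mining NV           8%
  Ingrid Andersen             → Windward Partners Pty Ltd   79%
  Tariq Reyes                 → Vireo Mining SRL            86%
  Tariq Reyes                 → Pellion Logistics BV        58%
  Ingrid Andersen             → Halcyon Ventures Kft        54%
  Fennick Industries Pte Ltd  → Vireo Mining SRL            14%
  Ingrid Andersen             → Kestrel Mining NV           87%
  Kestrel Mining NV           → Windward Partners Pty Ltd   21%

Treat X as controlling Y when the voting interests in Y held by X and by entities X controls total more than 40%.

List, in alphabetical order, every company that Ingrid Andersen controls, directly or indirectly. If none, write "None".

Halcyon Ventures Kft, Kestrel Mining NV, Windward Partners Pty Ltd

Ingrid holds 87% of Kestrel, so Ingrid controls Kestrel.
Ingrid and Kestrel together hold 79% + 21% = 100% of Windward, so Ingrid controls Windward.
Ingrid and Windward together hold 54% + 15% = 69% of Halcyon, so Ingrid controls Halcyon.
No other company's threshold is met.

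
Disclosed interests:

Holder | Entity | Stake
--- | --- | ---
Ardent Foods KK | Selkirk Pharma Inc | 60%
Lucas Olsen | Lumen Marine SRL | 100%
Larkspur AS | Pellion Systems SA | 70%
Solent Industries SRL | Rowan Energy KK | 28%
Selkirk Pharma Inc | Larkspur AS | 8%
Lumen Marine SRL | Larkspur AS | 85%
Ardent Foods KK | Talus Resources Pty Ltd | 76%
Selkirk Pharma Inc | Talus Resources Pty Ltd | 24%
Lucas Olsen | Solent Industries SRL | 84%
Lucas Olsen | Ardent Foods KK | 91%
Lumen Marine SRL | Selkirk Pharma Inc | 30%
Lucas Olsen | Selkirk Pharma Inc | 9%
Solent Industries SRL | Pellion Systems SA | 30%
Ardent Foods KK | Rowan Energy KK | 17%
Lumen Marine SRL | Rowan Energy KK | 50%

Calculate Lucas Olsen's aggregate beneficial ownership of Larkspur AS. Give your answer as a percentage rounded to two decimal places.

92.49%

Lucas reaches Larkspur along 4 paths.
Via Lumen: 100% × 85% = 85%.
Via Selkirk: 9% × 8% = 0.72%.
Via Ardent → Selkirk: 91% × 60% × 8% = 4.368%.
Via Lumen → Selkirk: 100% × 30% × 8% = 2.4%.
Total: 85% + 0.72% + 4.368% + 2.4% = 92.488%.
Rounded: 92.49%.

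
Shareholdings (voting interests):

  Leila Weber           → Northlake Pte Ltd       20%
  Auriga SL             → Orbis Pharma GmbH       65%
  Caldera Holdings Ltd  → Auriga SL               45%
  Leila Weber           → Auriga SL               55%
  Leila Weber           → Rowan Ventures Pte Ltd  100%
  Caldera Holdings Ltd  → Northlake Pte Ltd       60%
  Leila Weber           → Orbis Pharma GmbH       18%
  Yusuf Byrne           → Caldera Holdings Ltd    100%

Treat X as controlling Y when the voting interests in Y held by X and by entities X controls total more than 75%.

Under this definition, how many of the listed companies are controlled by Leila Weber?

1

Leila holds 100% of Rowan, so Leila controls Rowan.
No other company's threshold is met.
Leila controls 1 company.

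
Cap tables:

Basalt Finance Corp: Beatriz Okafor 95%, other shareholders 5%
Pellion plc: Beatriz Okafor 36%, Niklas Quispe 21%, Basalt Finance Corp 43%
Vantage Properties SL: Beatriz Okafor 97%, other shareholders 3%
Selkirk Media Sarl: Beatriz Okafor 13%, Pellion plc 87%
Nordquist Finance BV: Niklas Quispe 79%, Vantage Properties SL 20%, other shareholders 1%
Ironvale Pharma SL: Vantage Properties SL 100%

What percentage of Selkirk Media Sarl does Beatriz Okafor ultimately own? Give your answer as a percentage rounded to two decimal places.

79.86%

Beatriz reaches Selkirk along 3 paths.
Direct stake: 13% = 13%.
Via Pellion: 36% × 87% = 31.32%.
Via Basalt → Pellion: 95% × 43% × 87% = 35.5395%.
Total: 13% + 31.32% + 35.5395% = 79.8595%.
Rounded: 79.86%.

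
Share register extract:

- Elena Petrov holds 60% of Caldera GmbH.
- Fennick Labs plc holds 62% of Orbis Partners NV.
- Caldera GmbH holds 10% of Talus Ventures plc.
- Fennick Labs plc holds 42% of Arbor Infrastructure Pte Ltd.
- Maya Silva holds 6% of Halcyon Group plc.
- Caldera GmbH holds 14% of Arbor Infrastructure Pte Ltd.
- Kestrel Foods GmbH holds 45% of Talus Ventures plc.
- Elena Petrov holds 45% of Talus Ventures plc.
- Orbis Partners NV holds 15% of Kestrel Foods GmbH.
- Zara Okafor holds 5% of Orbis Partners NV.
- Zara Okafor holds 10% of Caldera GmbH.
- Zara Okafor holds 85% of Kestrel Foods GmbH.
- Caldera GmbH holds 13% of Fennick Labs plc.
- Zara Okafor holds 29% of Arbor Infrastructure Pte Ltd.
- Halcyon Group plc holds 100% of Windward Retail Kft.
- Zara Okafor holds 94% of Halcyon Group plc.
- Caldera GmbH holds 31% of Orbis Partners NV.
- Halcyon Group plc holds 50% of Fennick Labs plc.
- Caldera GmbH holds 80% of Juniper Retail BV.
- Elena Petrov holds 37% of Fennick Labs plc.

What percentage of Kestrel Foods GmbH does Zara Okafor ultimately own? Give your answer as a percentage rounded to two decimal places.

Zara reaches Kestrel along 5 paths.
Via Caldera → Orbis: 10% × 31% × 15% = 0.465%.
Via Orbis: 5% × 15% = 0.75%.
Via Caldera → Fennick → Orbis: 10% × 13% × 62% × 15% = 0.1209%.
Via Halcyon → Fennick → Orbis: 94% × 50% × 62% × 15% = 4.371%.
Direct stake: 85% = 85%.
Total: 0.465% + 0.75% + 0.1209% + 4.371% + 85% = 90.7069%.
Rounded: 90.71%.

90.71%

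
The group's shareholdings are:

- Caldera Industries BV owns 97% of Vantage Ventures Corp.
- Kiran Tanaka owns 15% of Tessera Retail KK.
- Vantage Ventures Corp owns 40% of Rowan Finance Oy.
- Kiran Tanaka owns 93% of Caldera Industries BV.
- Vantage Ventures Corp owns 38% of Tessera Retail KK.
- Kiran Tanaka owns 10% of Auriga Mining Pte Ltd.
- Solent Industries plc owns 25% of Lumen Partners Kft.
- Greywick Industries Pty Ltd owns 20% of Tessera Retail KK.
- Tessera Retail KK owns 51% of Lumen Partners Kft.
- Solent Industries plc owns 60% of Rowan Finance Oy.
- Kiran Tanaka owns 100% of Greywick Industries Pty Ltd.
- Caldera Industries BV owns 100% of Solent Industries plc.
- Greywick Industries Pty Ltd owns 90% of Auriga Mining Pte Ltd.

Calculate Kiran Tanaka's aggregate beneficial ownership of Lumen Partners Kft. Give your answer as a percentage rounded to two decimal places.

58.58%

Kiran reaches Lumen along 4 paths.
Via Caldera → Solent: 93% × 100% × 25% = 23.25%.
Via Greywick → Tessera: 100% × 20% × 51% = 10.2%.
Via Tessera: 15% × 51% = 7.65%.
Via Caldera → Vantage → Tessera: 93% × 97% × 38% × 51% = 17.482698%.
Total: 23.25% + 10.2% + 7.65% + 17.482698% = 58.582698%.
Rounded: 58.58%.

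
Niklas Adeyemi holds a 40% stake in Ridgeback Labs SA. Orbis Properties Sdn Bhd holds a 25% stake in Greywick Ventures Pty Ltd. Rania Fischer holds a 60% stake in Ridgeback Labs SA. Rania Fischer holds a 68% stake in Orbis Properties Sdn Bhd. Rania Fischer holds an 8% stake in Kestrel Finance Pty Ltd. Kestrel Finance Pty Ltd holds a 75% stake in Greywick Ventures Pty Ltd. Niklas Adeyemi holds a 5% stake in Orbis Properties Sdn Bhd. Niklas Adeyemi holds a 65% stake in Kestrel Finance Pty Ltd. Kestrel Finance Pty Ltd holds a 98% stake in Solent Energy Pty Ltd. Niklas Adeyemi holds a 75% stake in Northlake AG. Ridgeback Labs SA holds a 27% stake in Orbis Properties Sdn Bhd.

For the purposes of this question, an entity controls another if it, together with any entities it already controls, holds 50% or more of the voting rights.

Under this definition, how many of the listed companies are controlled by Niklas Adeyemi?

4

Niklas holds 65% of Kestrel, so Niklas controls Kestrel.
Niklas holds 75% of Northlake, so Niklas controls Northlake.
Kestrel holds 75% of Greywick, so Niklas controls Greywick.
Kestrel holds 98% of Solent, so Niklas controls Solent.
No other company's threshold is met.
Niklas controls 4 companies.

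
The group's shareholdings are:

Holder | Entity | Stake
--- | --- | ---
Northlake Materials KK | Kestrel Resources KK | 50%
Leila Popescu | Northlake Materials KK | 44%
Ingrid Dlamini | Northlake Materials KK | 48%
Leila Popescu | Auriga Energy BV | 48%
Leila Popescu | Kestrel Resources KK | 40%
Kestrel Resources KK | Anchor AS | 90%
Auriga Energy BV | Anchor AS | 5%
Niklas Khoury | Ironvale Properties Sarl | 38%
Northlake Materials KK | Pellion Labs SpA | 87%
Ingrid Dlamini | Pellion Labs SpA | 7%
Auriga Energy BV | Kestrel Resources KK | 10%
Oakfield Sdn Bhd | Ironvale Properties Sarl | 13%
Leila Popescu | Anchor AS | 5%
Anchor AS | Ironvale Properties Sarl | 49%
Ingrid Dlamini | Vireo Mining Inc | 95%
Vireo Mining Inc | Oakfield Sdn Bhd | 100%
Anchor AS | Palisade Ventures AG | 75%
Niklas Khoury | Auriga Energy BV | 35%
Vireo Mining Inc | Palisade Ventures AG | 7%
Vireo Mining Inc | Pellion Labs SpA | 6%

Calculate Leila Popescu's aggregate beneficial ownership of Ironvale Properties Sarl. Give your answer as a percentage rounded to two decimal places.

33.08%

Leila reaches Ironvale along 5 paths.
Via Auriga → Kestrel → Anchor: 48% × 10% × 90% × 49% = 2.1168%.
Via Northlake → Kestrel → Anchor: 44% × 50% × 90% × 49% = 9.702%.
Via Kestrel → Anchor: 40% × 90% × 49% = 17.64%.
Via Auriga → Anchor: 48% × 5% × 49% = 1.176%.
Via Anchor: 5% × 49% = 2.45%.
Total: 2.1168% + 9.702% + 17.64% + 1.176% + 2.45% = 33.0848%.
Rounded: 33.08%.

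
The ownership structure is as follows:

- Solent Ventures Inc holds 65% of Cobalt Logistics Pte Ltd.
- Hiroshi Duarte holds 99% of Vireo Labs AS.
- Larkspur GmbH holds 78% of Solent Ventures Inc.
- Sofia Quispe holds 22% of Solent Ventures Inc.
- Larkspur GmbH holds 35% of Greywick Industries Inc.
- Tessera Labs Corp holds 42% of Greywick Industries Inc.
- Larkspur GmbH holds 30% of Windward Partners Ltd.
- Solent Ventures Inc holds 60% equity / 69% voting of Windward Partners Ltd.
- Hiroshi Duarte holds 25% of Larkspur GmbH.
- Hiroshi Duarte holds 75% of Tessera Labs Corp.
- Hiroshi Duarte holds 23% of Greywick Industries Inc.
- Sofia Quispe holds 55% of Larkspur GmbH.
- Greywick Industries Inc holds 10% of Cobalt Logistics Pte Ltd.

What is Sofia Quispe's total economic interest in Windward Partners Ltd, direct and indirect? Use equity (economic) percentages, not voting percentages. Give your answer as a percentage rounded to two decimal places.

Sofia reaches Windward along 3 paths.
Via Larkspur: 55% × 30% = 16.5%.
Via Larkspur → Solent: 55% × 78% × 60% = 25.74%.
Via Solent: 22% × 60% = 13.2%.
Total: 16.5% + 25.74% + 13.2% = 55.44%.

55.44%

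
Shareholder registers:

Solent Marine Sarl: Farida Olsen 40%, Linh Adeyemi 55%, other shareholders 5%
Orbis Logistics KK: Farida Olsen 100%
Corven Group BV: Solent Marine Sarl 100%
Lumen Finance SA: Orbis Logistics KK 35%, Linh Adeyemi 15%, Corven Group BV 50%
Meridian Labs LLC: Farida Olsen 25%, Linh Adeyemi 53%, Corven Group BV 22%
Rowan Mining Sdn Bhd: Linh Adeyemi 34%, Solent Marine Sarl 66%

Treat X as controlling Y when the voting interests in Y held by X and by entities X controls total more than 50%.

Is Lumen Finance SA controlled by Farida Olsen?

No

Farida holds 100% of Orbis, so Farida controls Orbis.
In Lumen, Farida's side holds only 35%, not > 50%.
So Farida does not control Lumen.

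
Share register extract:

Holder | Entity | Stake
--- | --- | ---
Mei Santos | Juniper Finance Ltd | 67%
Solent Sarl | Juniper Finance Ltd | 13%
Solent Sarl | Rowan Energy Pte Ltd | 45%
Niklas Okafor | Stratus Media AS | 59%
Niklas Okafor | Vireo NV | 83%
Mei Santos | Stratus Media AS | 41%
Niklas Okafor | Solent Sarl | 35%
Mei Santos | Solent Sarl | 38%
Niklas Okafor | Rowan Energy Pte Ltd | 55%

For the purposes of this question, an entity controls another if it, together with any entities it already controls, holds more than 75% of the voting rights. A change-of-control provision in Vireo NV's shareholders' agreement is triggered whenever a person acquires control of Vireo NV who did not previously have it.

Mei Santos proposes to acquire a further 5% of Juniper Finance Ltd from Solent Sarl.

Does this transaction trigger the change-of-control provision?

The purchase adds only to Mei's holdings (Solent's stake shrinks), so Mei is the only person who could newly come to control Vireo.
Mei's largest direct stake is 67% in Juniper, which does not meet the threshold, so Mei controls no company.
Neither Mei nor any entity Mei controls holds any voting interest in Vireo.
So before the transaction, Mei does not control Vireo.
After the purchase, Mei's direct stake in Juniper rises to 67% + 5% = 72%, and Solent's stake falls to 8%.
Mei's side now holds 72% of Juniper, not > 75%, so Mei still does not control Juniper.
After the transaction, neither Mei nor any entity Mei controls holds a voting interest in Vireo, so Mei still does not control it.
No new person acquires control, so the clause is not triggered.

No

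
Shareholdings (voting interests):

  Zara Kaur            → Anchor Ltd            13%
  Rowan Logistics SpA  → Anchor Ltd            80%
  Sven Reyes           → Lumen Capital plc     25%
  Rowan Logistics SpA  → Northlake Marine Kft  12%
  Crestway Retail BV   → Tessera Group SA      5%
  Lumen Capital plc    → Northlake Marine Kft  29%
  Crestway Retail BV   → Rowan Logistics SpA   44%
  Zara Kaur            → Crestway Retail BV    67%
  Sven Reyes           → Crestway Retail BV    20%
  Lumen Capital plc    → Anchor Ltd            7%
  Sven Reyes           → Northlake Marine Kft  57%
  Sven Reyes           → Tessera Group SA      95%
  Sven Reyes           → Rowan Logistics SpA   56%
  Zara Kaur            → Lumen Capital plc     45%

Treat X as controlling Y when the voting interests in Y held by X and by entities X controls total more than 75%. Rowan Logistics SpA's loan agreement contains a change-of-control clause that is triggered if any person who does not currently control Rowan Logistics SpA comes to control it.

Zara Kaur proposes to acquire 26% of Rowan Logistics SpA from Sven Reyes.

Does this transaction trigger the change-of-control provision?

The purchase adds only to Zara's holdings (Sven's stake shrinks), so Zara is the only person who could newly come to control Rowan.
Zara's largest direct stake is 67% in Crestway, which does not meet the threshold, so Zara controls no company.
Neither Zara nor any entity Zara controls holds any voting interest in Rowan.
So before the transaction, Zara does not control Rowan.
After the purchase, Zara holds 26% of Rowan directly, and Sven's stake falls to 30%.
After the transaction, Zara's side holds 26% of Rowan, not > 75%, so Zara still does not control Rowan.
No new person acquires control, so the clause is not triggered.

No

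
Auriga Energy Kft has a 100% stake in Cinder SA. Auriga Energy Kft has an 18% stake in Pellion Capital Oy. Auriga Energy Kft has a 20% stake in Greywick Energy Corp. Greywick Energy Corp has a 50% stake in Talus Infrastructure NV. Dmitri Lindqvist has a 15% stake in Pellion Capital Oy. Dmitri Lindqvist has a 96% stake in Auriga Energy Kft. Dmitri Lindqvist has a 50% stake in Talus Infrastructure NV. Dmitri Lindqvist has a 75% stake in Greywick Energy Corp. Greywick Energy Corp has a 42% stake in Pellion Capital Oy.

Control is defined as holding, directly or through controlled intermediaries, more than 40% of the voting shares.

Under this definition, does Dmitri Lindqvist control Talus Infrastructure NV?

Dmitri holds 96% of Auriga, so Dmitri controls Auriga.
Dmitri and Auriga together hold 75% + 20% = 95% of Greywick, so Dmitri controls Greywick.
Greywick and Dmitri together hold 50% + 50% = 100% of Talus, so Dmitri controls Talus.

Yes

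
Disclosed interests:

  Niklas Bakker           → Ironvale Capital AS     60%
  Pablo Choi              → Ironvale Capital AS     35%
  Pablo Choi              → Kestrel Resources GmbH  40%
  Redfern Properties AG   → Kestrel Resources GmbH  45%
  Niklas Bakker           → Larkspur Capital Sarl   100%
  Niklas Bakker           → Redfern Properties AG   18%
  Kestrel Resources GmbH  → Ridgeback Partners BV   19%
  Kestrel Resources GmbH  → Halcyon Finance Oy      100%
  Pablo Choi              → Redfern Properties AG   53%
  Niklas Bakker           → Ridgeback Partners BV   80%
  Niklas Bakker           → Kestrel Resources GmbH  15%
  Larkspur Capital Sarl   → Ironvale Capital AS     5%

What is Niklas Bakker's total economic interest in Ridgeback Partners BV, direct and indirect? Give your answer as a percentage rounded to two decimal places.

84.39%

Niklas reaches Ridgeback along 3 paths.
Via Kestrel: 15% × 19% = 2.85%.
Via Redfern → Kestrel: 18% × 45% × 19% = 1.539%.
Direct stake: 80% = 80%.
Total: 2.85% + 1.539% + 80% = 84.389%.
Rounded: 84.39%.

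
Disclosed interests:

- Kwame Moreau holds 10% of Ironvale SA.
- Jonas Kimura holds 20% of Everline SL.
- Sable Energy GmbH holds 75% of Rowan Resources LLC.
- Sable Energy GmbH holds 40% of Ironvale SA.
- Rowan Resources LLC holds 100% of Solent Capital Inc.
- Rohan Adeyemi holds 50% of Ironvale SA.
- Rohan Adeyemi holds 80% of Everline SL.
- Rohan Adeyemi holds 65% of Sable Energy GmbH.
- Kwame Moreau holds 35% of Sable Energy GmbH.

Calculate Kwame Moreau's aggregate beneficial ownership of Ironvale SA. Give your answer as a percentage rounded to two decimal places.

Kwame reaches Ironvale along 2 paths.
Via Sable: 35% × 40% = 14%.
Direct stake: 10% = 10%.
Total: 14% + 10% = 24%.
Rounded: 24.00%.

24.00%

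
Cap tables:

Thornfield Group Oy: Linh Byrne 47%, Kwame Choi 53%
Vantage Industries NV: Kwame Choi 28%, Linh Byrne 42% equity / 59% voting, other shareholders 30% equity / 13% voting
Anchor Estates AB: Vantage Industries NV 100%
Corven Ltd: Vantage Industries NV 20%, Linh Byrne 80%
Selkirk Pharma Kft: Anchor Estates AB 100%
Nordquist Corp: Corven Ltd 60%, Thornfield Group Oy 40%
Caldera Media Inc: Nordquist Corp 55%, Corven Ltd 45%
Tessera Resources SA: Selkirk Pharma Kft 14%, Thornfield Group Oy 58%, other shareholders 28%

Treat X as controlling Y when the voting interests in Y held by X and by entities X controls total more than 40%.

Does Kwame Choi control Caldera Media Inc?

Kwame holds 53% of Thornfield, so Kwame controls Thornfield.
Thornfield holds 58% of Tessera, so Kwame controls Tessera.
Neither Kwame nor any entity Kwame controls holds any voting interest in Caldera.
So Kwame does not control Caldera.

No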